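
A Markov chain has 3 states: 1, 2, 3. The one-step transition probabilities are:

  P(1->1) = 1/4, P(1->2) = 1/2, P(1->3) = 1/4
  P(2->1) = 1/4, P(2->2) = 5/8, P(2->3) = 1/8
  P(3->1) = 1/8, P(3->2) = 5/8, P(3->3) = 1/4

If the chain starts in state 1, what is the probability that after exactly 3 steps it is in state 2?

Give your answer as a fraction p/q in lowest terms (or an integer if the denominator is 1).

Computing P^3 by repeated multiplication:
P^1 =
  1: [1/4, 1/2, 1/4]
  2: [1/4, 5/8, 1/8]
  3: [1/8, 5/8, 1/4]
P^2 =
  1: [7/32, 19/32, 3/16]
  2: [15/64, 19/32, 11/64]
  3: [7/32, 39/64, 11/64]
P^3 =
  1: [29/128, 153/256, 45/256]
  2: [117/512, 305/512, 45/256]
  3: [117/512, 153/256, 89/512]

(P^3)[1 -> 2] = 153/256

Answer: 153/256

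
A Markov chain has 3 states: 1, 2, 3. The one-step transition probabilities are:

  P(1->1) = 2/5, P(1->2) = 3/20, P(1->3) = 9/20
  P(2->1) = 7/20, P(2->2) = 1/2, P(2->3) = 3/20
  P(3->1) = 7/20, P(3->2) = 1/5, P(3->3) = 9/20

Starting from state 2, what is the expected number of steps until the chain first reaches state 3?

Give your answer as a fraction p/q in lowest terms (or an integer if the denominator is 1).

Answer: 380/99

Derivation:
Let h_i = expected steps to first reach 3 from state i.
Boundary: h_3 = 0.
First-step equations for the other states:
  h_1 = 1 + 2/5*h_1 + 3/20*h_2 + 9/20*h_3
  h_2 = 1 + 7/20*h_1 + 1/2*h_2 + 3/20*h_3

Substituting h_3 = 0 and rearranging gives the linear system (I - Q) h = 1:
  [3/5, -3/20] . (h_1, h_2) = 1
  [-7/20, 1/2] . (h_1, h_2) = 1

Solving yields:
  h_1 = 260/99
  h_2 = 380/99

Starting state is 2, so the expected hitting time is h_2 = 380/99.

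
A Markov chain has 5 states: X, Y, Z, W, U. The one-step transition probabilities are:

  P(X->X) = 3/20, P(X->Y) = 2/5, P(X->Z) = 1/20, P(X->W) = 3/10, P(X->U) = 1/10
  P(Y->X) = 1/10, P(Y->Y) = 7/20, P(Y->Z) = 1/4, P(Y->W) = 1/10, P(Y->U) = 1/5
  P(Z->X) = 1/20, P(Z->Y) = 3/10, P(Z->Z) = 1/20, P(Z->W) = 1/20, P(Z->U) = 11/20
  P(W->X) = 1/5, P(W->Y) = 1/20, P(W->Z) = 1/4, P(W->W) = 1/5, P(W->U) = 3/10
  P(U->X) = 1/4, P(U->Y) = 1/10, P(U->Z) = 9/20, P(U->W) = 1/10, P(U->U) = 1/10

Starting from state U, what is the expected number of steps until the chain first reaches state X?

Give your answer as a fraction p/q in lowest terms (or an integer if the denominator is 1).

Answer: 38960/6203

Derivation:
Let h_i = expected steps to first reach X from state i.
Boundary: h_X = 0.
First-step equations for the other states:
  h_Y = 1 + 1/10*h_X + 7/20*h_Y + 1/4*h_Z + 1/10*h_W + 1/5*h_U
  h_Z = 1 + 1/20*h_X + 3/10*h_Y + 1/20*h_Z + 1/20*h_W + 11/20*h_U
  h_W = 1 + 1/5*h_X + 1/20*h_Y + 1/4*h_Z + 1/5*h_W + 3/10*h_U
  h_U = 1 + 1/4*h_X + 1/10*h_Y + 9/20*h_Z + 1/10*h_W + 1/10*h_U

Substituting h_X = 0 and rearranging gives the linear system (I - Q) h = 1:
  [13/20, -1/4, -1/10, -1/5] . (h_Y, h_Z, h_W, h_U) = 1
  [-3/10, 19/20, -1/20, -11/20] . (h_Y, h_Z, h_W, h_U) = 1
  [-1/20, -1/4, 4/5, -3/10] . (h_Y, h_Z, h_W, h_U) = 1
  [-1/10, -9/20, -1/10, 9/10] . (h_Y, h_Z, h_W, h_U) = 1

Solving yields:
  h_Y = 45040/6203
  h_Z = 45380/6203
  h_W = 39360/6203
  h_U = 38960/6203

Starting state is U, so the expected hitting time is h_U = 38960/6203.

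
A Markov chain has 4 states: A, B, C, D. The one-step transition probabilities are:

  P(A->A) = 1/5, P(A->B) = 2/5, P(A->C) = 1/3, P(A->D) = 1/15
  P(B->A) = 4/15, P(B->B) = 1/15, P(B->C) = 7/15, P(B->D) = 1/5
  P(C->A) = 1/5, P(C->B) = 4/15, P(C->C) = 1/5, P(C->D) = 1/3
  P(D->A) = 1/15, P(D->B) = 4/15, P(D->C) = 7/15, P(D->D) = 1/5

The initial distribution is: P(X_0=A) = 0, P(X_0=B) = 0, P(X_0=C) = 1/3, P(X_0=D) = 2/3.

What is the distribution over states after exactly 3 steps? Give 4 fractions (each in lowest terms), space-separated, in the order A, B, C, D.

Answer: 1861/10125 2488/10125 3527/10125 2249/10125

Derivation:
Propagating the distribution step by step (d_{t+1} = d_t * P):
d_0 = (A=0, B=0, C=1/3, D=2/3)
  d_1[A] = 0*1/5 + 0*4/15 + 1/3*1/5 + 2/3*1/15 = 1/9
  d_1[B] = 0*2/5 + 0*1/15 + 1/3*4/15 + 2/3*4/15 = 4/15
  d_1[C] = 0*1/3 + 0*7/15 + 1/3*1/5 + 2/3*7/15 = 17/45
  d_1[D] = 0*1/15 + 0*1/5 + 1/3*1/3 + 2/3*1/5 = 11/45
d_1 = (A=1/9, B=4/15, C=17/45, D=11/45)
  d_2[A] = 1/9*1/5 + 4/15*4/15 + 17/45*1/5 + 11/45*1/15 = 5/27
  d_2[B] = 1/9*2/5 + 4/15*1/15 + 17/45*4/15 + 11/45*4/15 = 154/675
  d_2[C] = 1/9*1/3 + 4/15*7/15 + 17/45*1/5 + 11/45*7/15 = 79/225
  d_2[D] = 1/9*1/15 + 4/15*1/5 + 17/45*1/3 + 11/45*1/5 = 53/225
d_2 = (A=5/27, B=154/675, C=79/225, D=53/225)
  d_3[A] = 5/27*1/5 + 154/675*4/15 + 79/225*1/5 + 53/225*1/15 = 1861/10125
  d_3[B] = 5/27*2/5 + 154/675*1/15 + 79/225*4/15 + 53/225*4/15 = 2488/10125
  d_3[C] = 5/27*1/3 + 154/675*7/15 + 79/225*1/5 + 53/225*7/15 = 3527/10125
  d_3[D] = 5/27*1/15 + 154/675*1/5 + 79/225*1/3 + 53/225*1/5 = 2249/10125
d_3 = (A=1861/10125, B=2488/10125, C=3527/10125, D=2249/10125)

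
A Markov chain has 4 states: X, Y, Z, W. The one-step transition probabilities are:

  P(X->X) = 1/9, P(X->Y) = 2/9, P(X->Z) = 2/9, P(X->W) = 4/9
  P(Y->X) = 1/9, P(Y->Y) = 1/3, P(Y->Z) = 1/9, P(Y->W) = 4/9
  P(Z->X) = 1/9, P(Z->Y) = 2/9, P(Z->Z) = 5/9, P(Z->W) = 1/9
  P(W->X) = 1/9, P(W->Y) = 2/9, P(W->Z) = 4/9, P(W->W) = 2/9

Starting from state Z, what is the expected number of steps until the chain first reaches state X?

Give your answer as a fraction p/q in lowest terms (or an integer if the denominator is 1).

Let h_i = expected steps to first reach X from state i.
Boundary: h_X = 0.
First-step equations for the other states:
  h_Y = 1 + 1/9*h_X + 1/3*h_Y + 1/9*h_Z + 4/9*h_W
  h_Z = 1 + 1/9*h_X + 2/9*h_Y + 5/9*h_Z + 1/9*h_W
  h_W = 1 + 1/9*h_X + 2/9*h_Y + 4/9*h_Z + 2/9*h_W

Substituting h_X = 0 and rearranging gives the linear system (I - Q) h = 1:
  [2/3, -1/9, -4/9] . (h_Y, h_Z, h_W) = 1
  [-2/9, 4/9, -1/9] . (h_Y, h_Z, h_W) = 1
  [-2/9, -4/9, 7/9] . (h_Y, h_Z, h_W) = 1

Solving yields:
  h_Y = 9
  h_Z = 9
  h_W = 9

Starting state is Z, so the expected hitting time is h_Z = 9.

Answer: 9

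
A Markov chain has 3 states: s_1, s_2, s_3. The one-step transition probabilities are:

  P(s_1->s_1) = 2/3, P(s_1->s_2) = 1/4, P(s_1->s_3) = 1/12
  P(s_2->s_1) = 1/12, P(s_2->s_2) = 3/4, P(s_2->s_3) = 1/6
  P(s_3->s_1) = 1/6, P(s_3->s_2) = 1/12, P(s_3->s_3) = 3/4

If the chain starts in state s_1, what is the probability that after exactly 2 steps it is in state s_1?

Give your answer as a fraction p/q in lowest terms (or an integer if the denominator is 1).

Computing P^2 by repeated multiplication:
P^1 =
  s_1: [2/3, 1/4, 1/12]
  s_2: [1/12, 3/4, 1/6]
  s_3: [1/6, 1/12, 3/4]
P^2 =
  s_1: [23/48, 13/36, 23/144]
  s_2: [7/48, 43/72, 37/144]
  s_3: [35/144, 1/6, 85/144]

(P^2)[s_1 -> s_1] = 23/48

Answer: 23/48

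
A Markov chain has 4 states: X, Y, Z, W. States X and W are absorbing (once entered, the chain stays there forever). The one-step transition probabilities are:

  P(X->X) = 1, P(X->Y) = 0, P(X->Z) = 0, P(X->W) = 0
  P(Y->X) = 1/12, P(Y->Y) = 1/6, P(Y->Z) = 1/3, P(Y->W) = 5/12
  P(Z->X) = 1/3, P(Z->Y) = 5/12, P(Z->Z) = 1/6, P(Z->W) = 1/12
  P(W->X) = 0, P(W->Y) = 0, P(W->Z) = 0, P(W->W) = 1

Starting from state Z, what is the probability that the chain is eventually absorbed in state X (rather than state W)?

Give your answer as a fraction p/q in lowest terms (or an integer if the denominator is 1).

Let a_i = P(absorbed in X | start in state i).
Boundary conditions: a_X = 1, a_W = 0.
For each transient state i, a_i = sum_j P(i->j) * a_j:
  a_Y = 1/12*a_X + 1/6*a_Y + 1/3*a_Z + 5/12*a_W
  a_Z = 1/3*a_X + 5/12*a_Y + 1/6*a_Z + 1/12*a_W

Substituting a_X = 1 and a_W = 0, rearrange to (I - Q) a = r where r[i] = P(i -> X):
  [5/6, -1/3] . (a_Y, a_Z) = 1/12
  [-5/12, 5/6] . (a_Y, a_Z) = 1/3

Solving yields:
  a_Y = 13/40
  a_Z = 9/16

Starting state is Z, so the absorption probability is a_Z = 9/16.

Answer: 9/16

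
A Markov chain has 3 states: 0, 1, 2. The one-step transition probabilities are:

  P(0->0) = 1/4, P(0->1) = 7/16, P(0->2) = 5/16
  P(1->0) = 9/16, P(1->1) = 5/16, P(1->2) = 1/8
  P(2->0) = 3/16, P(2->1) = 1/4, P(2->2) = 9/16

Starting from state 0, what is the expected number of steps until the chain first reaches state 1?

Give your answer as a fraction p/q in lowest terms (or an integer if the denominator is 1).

Let h_i = expected steps to first reach 1 from state i.
Boundary: h_1 = 0.
First-step equations for the other states:
  h_0 = 1 + 1/4*h_0 + 7/16*h_1 + 5/16*h_2
  h_2 = 1 + 3/16*h_0 + 1/4*h_1 + 9/16*h_2

Substituting h_1 = 0 and rearranging gives the linear system (I - Q) h = 1:
  [3/4, -5/16] . (h_0, h_2) = 1
  [-3/16, 7/16] . (h_0, h_2) = 1

Solving yields:
  h_0 = 64/23
  h_2 = 80/23

Starting state is 0, so the expected hitting time is h_0 = 64/23.

Answer: 64/23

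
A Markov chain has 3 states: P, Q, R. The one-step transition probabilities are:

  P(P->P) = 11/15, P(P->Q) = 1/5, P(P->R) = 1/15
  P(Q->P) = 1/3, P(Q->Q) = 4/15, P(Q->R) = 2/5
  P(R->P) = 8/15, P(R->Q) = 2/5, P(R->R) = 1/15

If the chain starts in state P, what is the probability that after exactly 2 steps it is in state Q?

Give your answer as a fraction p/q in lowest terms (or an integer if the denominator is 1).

Answer: 17/75

Derivation:
Computing P^2 by repeated multiplication:
P^1 =
  P: [11/15, 1/5, 1/15]
  Q: [1/3, 4/15, 2/5]
  R: [8/15, 2/5, 1/15]
P^2 =
  P: [16/25, 17/75, 2/15]
  Q: [41/75, 67/225, 7/45]
  R: [14/25, 6/25, 1/5]

(P^2)[P -> Q] = 17/75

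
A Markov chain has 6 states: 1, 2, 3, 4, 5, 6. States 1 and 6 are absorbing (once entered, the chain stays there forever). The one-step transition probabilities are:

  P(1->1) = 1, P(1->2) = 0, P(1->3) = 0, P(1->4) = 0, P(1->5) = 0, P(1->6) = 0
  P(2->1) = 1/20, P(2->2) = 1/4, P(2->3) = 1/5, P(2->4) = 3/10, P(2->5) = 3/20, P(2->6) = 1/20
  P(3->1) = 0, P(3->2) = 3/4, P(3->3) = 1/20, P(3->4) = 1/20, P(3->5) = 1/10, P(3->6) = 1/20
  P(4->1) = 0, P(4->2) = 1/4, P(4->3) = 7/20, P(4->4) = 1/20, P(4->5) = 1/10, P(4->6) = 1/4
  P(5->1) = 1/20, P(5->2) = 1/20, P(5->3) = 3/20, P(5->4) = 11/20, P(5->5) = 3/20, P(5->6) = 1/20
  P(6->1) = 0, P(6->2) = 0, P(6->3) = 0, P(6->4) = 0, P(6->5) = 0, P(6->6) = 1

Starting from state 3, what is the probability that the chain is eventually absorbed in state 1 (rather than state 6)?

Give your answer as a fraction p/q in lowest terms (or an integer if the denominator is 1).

Let a_i = P(absorbed in 1 | start in state i).
Boundary conditions: a_1 = 1, a_6 = 0.
For each transient state i, a_i = sum_j P(i->j) * a_j:
  a_2 = 1/20*a_1 + 1/4*a_2 + 1/5*a_3 + 3/10*a_4 + 3/20*a_5 + 1/20*a_6
  a_3 = 0*a_1 + 3/4*a_2 + 1/20*a_3 + 1/20*a_4 + 1/10*a_5 + 1/20*a_6
  a_4 = 0*a_1 + 1/4*a_2 + 7/20*a_3 + 1/20*a_4 + 1/10*a_5 + 1/4*a_6
  a_5 = 1/20*a_1 + 1/20*a_2 + 3/20*a_3 + 11/20*a_4 + 3/20*a_5 + 1/20*a_6

Substituting a_1 = 1 and a_6 = 0, rearrange to (I - Q) a = r where r[i] = P(i -> 1):
  [3/4, -1/5, -3/10, -3/20] . (a_2, a_3, a_4, a_5) = 1/20
  [-3/4, 19/20, -1/20, -1/10] . (a_2, a_3, a_4, a_5) = 0
  [-1/4, -7/20, 19/20, -1/10] . (a_2, a_3, a_4, a_5) = 0
  [-1/20, -3/20, -11/20, 17/20] . (a_2, a_3, a_4, a_5) = 1/20

Solving yields:
  a_2 = 3430/14773
  a_3 = 3170/14773
  a_4 = 2406/14773
  a_5 = 3187/14773

Starting state is 3, so the absorption probability is a_3 = 3170/14773.

Answer: 3170/14773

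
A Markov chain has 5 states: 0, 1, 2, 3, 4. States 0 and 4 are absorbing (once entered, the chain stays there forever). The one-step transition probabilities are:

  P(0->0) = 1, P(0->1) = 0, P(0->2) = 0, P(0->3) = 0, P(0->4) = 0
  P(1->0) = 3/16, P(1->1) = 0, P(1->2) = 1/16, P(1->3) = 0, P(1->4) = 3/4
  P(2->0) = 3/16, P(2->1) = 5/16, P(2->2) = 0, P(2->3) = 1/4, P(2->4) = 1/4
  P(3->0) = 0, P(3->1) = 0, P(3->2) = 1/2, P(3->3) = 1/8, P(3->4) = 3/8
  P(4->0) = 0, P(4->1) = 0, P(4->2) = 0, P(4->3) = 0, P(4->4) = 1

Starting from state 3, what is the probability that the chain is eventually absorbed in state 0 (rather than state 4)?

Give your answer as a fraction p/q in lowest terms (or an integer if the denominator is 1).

Answer: 252/1501

Derivation:
Let a_i = P(absorbed in 0 | start in state i).
Boundary conditions: a_0 = 1, a_4 = 0.
For each transient state i, a_i = sum_j P(i->j) * a_j:
  a_1 = 3/16*a_0 + 0*a_1 + 1/16*a_2 + 0*a_3 + 3/4*a_4
  a_2 = 3/16*a_0 + 5/16*a_1 + 0*a_2 + 1/4*a_3 + 1/4*a_4
  a_3 = 0*a_0 + 0*a_1 + 1/2*a_2 + 1/8*a_3 + 3/8*a_4

Substituting a_0 = 1 and a_4 = 0, rearrange to (I - Q) a = r where r[i] = P(i -> 0):
  [1, -1/16, 0] . (a_1, a_2, a_3) = 3/16
  [-5/16, 1, -1/4] . (a_1, a_2, a_3) = 3/16
  [0, -1/2, 7/8] . (a_1, a_2, a_3) = 0

Solving yields:
  a_1 = 309/1501
  a_2 = 441/1501
  a_3 = 252/1501

Starting state is 3, so the absorption probability is a_3 = 252/1501.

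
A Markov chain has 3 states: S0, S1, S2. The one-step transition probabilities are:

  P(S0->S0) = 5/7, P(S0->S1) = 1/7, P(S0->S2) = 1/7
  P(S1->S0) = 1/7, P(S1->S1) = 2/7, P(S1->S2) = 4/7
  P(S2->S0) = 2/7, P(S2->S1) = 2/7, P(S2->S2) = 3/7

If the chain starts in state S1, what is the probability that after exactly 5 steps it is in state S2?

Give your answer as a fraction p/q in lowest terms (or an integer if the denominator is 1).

Computing P^5 by repeated multiplication:
P^1 =
  S0: [5/7, 1/7, 1/7]
  S1: [1/7, 2/7, 4/7]
  S2: [2/7, 2/7, 3/7]
P^2 =
  S0: [4/7, 9/49, 12/49]
  S1: [15/49, 13/49, 3/7]
  S2: [18/49, 12/49, 19/49]
P^3 =
  S0: [173/343, 10/49, 100/343]
  S1: [130/343, 83/343, 130/343]
  S2: [20/49, 80/343, 123/343]
P^4 =
  S0: [1135/2401, 513/2401, 753/2401]
  S1: [993/2401, 556/2401, 852/2401]
  S2: [1026/2401, 78/343, 829/2401]
P^5 =
  S0: [7694/16807, 3667/16807, 778/2401]
  S1: [7225/16807, 3809/16807, 5773/16807]
  S2: [7334/16807, 3776/16807, 5697/16807]

(P^5)[S1 -> S2] = 5773/16807

Answer: 5773/16807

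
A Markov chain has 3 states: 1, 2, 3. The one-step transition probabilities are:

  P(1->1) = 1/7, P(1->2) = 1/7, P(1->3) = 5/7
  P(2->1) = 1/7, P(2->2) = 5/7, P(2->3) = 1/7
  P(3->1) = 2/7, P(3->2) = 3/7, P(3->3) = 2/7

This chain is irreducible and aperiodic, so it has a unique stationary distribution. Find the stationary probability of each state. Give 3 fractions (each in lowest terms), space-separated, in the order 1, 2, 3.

The stationary distribution satisfies pi = pi * P, i.e.:
  pi_1 = 1/7*pi_1 + 1/7*pi_2 + 2/7*pi_3
  pi_2 = 1/7*pi_1 + 5/7*pi_2 + 3/7*pi_3
  pi_3 = 5/7*pi_1 + 1/7*pi_2 + 2/7*pi_3
with normalization: pi_1 + pi_2 + pi_3 = 1.

Using the first 2 balance equations plus normalization, the linear system A*pi = b is:
  [-6/7, 1/7, 2/7] . pi = 0
  [1/7, -2/7, 3/7] . pi = 0
  [1, 1, 1] . pi = 1

Solving yields:
  pi_1 = 7/38
  pi_2 = 10/19
  pi_3 = 11/38

Verification (pi * P):
  7/38*1/7 + 10/19*1/7 + 11/38*2/7 = 7/38 = pi_1  (ok)
  7/38*1/7 + 10/19*5/7 + 11/38*3/7 = 10/19 = pi_2  (ok)
  7/38*5/7 + 10/19*1/7 + 11/38*2/7 = 11/38 = pi_3  (ok)

Answer: 7/38 10/19 11/38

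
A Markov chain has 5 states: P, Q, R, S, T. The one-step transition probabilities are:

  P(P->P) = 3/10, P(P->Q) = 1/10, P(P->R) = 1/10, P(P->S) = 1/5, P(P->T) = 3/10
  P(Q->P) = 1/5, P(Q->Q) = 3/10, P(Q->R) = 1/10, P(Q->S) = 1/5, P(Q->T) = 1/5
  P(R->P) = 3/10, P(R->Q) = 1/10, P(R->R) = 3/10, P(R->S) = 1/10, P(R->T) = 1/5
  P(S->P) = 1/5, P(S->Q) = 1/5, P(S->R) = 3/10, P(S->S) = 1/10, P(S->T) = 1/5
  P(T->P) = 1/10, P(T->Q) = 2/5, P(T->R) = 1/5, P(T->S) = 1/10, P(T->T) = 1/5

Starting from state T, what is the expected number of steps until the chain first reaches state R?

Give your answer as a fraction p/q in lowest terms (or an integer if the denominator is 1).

Answer: 1840/309

Derivation:
Let h_i = expected steps to first reach R from state i.
Boundary: h_R = 0.
First-step equations for the other states:
  h_P = 1 + 3/10*h_P + 1/10*h_Q + 1/10*h_R + 1/5*h_S + 3/10*h_T
  h_Q = 1 + 1/5*h_P + 3/10*h_Q + 1/10*h_R + 1/5*h_S + 1/5*h_T
  h_S = 1 + 1/5*h_P + 1/5*h_Q + 3/10*h_R + 1/10*h_S + 1/5*h_T
  h_T = 1 + 1/10*h_P + 2/5*h_Q + 1/5*h_R + 1/10*h_S + 1/5*h_T

Substituting h_R = 0 and rearranging gives the linear system (I - Q) h = 1:
  [7/10, -1/10, -1/5, -3/10] . (h_P, h_Q, h_S, h_T) = 1
  [-1/5, 7/10, -1/5, -1/5] . (h_P, h_Q, h_S, h_T) = 1
  [-1/5, -1/5, 9/10, -1/5] . (h_P, h_Q, h_S, h_T) = 1
  [-1/10, -2/5, -1/10, 4/5] . (h_P, h_Q, h_S, h_T) = 1

Solving yields:
  h_P = 1984/309
  h_Q = 2002/309
  h_S = 546/103
  h_T = 1840/309

Starting state is T, so the expected hitting time is h_T = 1840/309.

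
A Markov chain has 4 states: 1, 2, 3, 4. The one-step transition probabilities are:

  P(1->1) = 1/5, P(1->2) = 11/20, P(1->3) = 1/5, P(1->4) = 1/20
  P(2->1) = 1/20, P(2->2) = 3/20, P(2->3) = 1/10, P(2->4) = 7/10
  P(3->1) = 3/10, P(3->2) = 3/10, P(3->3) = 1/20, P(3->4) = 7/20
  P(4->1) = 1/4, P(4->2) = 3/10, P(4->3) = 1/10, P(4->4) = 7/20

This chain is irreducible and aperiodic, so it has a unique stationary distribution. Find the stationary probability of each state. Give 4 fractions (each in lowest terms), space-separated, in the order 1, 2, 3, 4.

The stationary distribution satisfies pi = pi * P, i.e.:
  pi_1 = 1/5*pi_1 + 1/20*pi_2 + 3/10*pi_3 + 1/4*pi_4
  pi_2 = 11/20*pi_1 + 3/20*pi_2 + 3/10*pi_3 + 3/10*pi_4
  pi_3 = 1/5*pi_1 + 1/10*pi_2 + 1/20*pi_3 + 1/10*pi_4
  pi_4 = 1/20*pi_1 + 7/10*pi_2 + 7/20*pi_3 + 7/20*pi_4
with normalization: pi_1 + pi_2 + pi_3 + pi_4 = 1.

Using the first 3 balance equations plus normalization, the linear system A*pi = b is:
  [-4/5, 1/20, 3/10, 1/4] . pi = 0
  [11/20, -17/20, 3/10, 3/10] . pi = 0
  [1/5, 1/10, -19/20, 1/10] . pi = 0
  [1, 1, 1, 1] . pi = 1

Solving yields:
  pi_1 = 1957/10517
  pi_2 = 3169/10517
  pi_3 = 1188/10517
  pi_4 = 4203/10517

Verification (pi * P):
  1957/10517*1/5 + 3169/10517*1/20 + 1188/10517*3/10 + 4203/10517*1/4 = 1957/10517 = pi_1  (ok)
  1957/10517*11/20 + 3169/10517*3/20 + 1188/10517*3/10 + 4203/10517*3/10 = 3169/10517 = pi_2  (ok)
  1957/10517*1/5 + 3169/10517*1/10 + 1188/10517*1/20 + 4203/10517*1/10 = 1188/10517 = pi_3  (ok)
  1957/10517*1/20 + 3169/10517*7/10 + 1188/10517*7/20 + 4203/10517*7/20 = 4203/10517 = pi_4  (ok)

Answer: 1957/10517 3169/10517 1188/10517 4203/10517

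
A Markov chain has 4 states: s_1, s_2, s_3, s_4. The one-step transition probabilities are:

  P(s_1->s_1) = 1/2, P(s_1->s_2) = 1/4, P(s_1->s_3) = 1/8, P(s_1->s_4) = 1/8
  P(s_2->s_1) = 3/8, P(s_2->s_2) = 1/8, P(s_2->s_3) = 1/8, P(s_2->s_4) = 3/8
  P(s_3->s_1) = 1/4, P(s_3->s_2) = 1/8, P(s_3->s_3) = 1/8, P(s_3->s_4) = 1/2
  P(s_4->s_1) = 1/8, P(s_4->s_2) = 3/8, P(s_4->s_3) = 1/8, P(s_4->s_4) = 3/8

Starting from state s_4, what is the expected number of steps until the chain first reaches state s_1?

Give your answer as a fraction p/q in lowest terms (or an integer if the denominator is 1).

Answer: 320/67

Derivation:
Let h_i = expected steps to first reach s_1 from state i.
Boundary: h_s_1 = 0.
First-step equations for the other states:
  h_s_2 = 1 + 3/8*h_s_1 + 1/8*h_s_2 + 1/8*h_s_3 + 3/8*h_s_4
  h_s_3 = 1 + 1/4*h_s_1 + 1/8*h_s_2 + 1/8*h_s_3 + 1/2*h_s_4
  h_s_4 = 1 + 1/8*h_s_1 + 3/8*h_s_2 + 1/8*h_s_3 + 3/8*h_s_4

Substituting h_s_1 = 0 and rearranging gives the linear system (I - Q) h = 1:
  [7/8, -1/8, -3/8] . (h_s_2, h_s_3, h_s_4) = 1
  [-1/8, 7/8, -1/2] . (h_s_2, h_s_3, h_s_4) = 1
  [-3/8, -1/8, 5/8] . (h_s_2, h_s_3, h_s_4) = 1

Solving yields:
  h_s_2 = 256/67
  h_s_3 = 296/67
  h_s_4 = 320/67

Starting state is s_4, so the expected hitting time is h_s_4 = 320/67.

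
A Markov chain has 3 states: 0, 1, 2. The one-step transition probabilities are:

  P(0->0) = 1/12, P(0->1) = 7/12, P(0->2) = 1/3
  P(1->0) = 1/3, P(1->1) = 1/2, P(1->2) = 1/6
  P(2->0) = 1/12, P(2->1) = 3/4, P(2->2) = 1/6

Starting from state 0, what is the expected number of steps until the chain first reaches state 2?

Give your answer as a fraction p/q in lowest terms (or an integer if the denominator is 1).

Answer: 78/19

Derivation:
Let h_i = expected steps to first reach 2 from state i.
Boundary: h_2 = 0.
First-step equations for the other states:
  h_0 = 1 + 1/12*h_0 + 7/12*h_1 + 1/3*h_2
  h_1 = 1 + 1/3*h_0 + 1/2*h_1 + 1/6*h_2

Substituting h_2 = 0 and rearranging gives the linear system (I - Q) h = 1:
  [11/12, -7/12] . (h_0, h_1) = 1
  [-1/3, 1/2] . (h_0, h_1) = 1

Solving yields:
  h_0 = 78/19
  h_1 = 90/19

Starting state is 0, so the expected hitting time is h_0 = 78/19.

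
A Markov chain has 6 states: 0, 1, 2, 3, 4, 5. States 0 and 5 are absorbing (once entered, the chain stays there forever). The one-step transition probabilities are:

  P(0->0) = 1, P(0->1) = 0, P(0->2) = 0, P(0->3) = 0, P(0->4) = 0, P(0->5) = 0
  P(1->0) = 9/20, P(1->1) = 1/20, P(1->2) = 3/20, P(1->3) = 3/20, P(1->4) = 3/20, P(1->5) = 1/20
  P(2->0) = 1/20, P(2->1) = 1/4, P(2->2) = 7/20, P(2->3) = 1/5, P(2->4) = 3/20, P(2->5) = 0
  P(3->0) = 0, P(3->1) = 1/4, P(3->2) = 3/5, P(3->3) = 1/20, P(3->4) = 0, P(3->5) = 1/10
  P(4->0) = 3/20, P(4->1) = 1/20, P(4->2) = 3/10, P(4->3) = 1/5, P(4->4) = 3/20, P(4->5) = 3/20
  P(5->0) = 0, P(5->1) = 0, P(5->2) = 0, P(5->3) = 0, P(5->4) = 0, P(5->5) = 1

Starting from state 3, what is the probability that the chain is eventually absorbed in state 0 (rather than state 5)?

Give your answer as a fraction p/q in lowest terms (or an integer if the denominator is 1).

Let a_i = P(absorbed in 0 | start in state i).
Boundary conditions: a_0 = 1, a_5 = 0.
For each transient state i, a_i = sum_j P(i->j) * a_j:
  a_1 = 9/20*a_0 + 1/20*a_1 + 3/20*a_2 + 3/20*a_3 + 3/20*a_4 + 1/20*a_5
  a_2 = 1/20*a_0 + 1/4*a_1 + 7/20*a_2 + 1/5*a_3 + 3/20*a_4 + 0*a_5
  a_3 = 0*a_0 + 1/4*a_1 + 3/5*a_2 + 1/20*a_3 + 0*a_4 + 1/10*a_5
  a_4 = 3/20*a_0 + 1/20*a_1 + 3/10*a_2 + 1/5*a_3 + 3/20*a_4 + 3/20*a_5

Substituting a_0 = 1 and a_5 = 0, rearrange to (I - Q) a = r where r[i] = P(i -> 0):
  [19/20, -3/20, -3/20, -3/20] . (a_1, a_2, a_3, a_4) = 9/20
  [-1/4, 13/20, -1/5, -3/20] . (a_1, a_2, a_3, a_4) = 1/20
  [-1/4, -3/5, 19/20, 0] . (a_1, a_2, a_3, a_4) = 0
  [-1/20, -3/10, -1/5, 17/20] . (a_1, a_2, a_3, a_4) = 3/20

Solving yields:
  a_1 = 30768/38447
  a_2 = 28562/38447
  a_3 = 26136/38447
  a_4 = 24825/38447

Starting state is 3, so the absorption probability is a_3 = 26136/38447.

Answer: 26136/38447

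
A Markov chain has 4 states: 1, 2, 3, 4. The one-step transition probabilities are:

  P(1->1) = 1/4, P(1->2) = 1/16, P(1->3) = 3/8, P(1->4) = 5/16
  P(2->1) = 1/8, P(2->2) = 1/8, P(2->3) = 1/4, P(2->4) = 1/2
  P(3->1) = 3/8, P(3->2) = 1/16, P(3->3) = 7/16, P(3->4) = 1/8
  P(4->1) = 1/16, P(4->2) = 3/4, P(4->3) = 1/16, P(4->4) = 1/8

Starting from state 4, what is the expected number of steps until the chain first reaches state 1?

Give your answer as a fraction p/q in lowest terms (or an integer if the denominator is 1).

Answer: 586/89

Derivation:
Let h_i = expected steps to first reach 1 from state i.
Boundary: h_1 = 0.
First-step equations for the other states:
  h_2 = 1 + 1/8*h_1 + 1/8*h_2 + 1/4*h_3 + 1/2*h_4
  h_3 = 1 + 3/8*h_1 + 1/16*h_2 + 7/16*h_3 + 1/8*h_4
  h_4 = 1 + 1/16*h_1 + 3/4*h_2 + 1/16*h_3 + 1/8*h_4

Substituting h_1 = 0 and rearranging gives the linear system (I - Q) h = 1:
  [7/8, -1/4, -1/2] . (h_2, h_3, h_4) = 1
  [-1/16, 9/16, -1/8] . (h_2, h_3, h_4) = 1
  [-3/4, -1/16, 7/8] . (h_2, h_3, h_4) = 1

Solving yields:
  h_2 = 536/89
  h_3 = 348/89
  h_4 = 586/89

Starting state is 4, so the expected hitting time is h_4 = 586/89.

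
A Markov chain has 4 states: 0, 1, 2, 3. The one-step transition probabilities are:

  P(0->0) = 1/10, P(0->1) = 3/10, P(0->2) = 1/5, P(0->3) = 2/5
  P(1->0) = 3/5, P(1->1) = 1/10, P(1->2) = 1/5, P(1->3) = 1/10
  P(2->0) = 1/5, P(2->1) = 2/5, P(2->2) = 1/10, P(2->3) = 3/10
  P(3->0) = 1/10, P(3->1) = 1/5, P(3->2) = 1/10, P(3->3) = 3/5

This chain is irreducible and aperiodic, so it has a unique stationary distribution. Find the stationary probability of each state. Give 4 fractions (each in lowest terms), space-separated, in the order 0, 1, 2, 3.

Answer: 11/48 11/48 7/48 19/48

Derivation:
The stationary distribution satisfies pi = pi * P, i.e.:
  pi_0 = 1/10*pi_0 + 3/5*pi_1 + 1/5*pi_2 + 1/10*pi_3
  pi_1 = 3/10*pi_0 + 1/10*pi_1 + 2/5*pi_2 + 1/5*pi_3
  pi_2 = 1/5*pi_0 + 1/5*pi_1 + 1/10*pi_2 + 1/10*pi_3
  pi_3 = 2/5*pi_0 + 1/10*pi_1 + 3/10*pi_2 + 3/5*pi_3
with normalization: pi_0 + pi_1 + pi_2 + pi_3 = 1.

Using the first 3 balance equations plus normalization, the linear system A*pi = b is:
  [-9/10, 3/5, 1/5, 1/10] . pi = 0
  [3/10, -9/10, 2/5, 1/5] . pi = 0
  [1/5, 1/5, -9/10, 1/10] . pi = 0
  [1, 1, 1, 1] . pi = 1

Solving yields:
  pi_0 = 11/48
  pi_1 = 11/48
  pi_2 = 7/48
  pi_3 = 19/48

Verification (pi * P):
  11/48*1/10 + 11/48*3/5 + 7/48*1/5 + 19/48*1/10 = 11/48 = pi_0  (ok)
  11/48*3/10 + 11/48*1/10 + 7/48*2/5 + 19/48*1/5 = 11/48 = pi_1  (ok)
  11/48*1/5 + 11/48*1/5 + 7/48*1/10 + 19/48*1/10 = 7/48 = pi_2  (ok)
  11/48*2/5 + 11/48*1/10 + 7/48*3/10 + 19/48*3/5 = 19/48 = pi_3  (ok)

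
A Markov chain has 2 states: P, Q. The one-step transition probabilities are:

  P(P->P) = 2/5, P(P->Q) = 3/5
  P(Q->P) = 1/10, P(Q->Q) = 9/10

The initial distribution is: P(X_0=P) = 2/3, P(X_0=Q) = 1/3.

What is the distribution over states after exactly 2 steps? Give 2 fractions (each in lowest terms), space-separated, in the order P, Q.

Propagating the distribution step by step (d_{t+1} = d_t * P):
d_0 = (P=2/3, Q=1/3)
  d_1[P] = 2/3*2/5 + 1/3*1/10 = 3/10
  d_1[Q] = 2/3*3/5 + 1/3*9/10 = 7/10
d_1 = (P=3/10, Q=7/10)
  d_2[P] = 3/10*2/5 + 7/10*1/10 = 19/100
  d_2[Q] = 3/10*3/5 + 7/10*9/10 = 81/100
d_2 = (P=19/100, Q=81/100)

Answer: 19/100 81/100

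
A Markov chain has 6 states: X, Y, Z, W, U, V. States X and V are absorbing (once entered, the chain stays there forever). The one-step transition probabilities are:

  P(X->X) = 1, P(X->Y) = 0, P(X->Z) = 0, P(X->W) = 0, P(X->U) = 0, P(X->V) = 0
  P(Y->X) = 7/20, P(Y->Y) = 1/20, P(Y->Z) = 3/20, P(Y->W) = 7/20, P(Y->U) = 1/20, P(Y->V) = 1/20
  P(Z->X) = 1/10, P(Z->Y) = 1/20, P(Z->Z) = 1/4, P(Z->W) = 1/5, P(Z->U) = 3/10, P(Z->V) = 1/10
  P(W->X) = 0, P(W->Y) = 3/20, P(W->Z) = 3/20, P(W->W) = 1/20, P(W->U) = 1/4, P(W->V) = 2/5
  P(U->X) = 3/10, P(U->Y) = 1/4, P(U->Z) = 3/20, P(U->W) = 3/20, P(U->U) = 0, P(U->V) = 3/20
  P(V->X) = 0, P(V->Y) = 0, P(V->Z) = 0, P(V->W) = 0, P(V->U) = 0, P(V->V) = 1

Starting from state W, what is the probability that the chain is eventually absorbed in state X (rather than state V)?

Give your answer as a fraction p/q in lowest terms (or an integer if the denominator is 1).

Answer: 1343/4195

Derivation:
Let a_i = P(absorbed in X | start in state i).
Boundary conditions: a_X = 1, a_V = 0.
For each transient state i, a_i = sum_j P(i->j) * a_j:
  a_Y = 7/20*a_X + 1/20*a_Y + 3/20*a_Z + 7/20*a_W + 1/20*a_U + 1/20*a_V
  a_Z = 1/10*a_X + 1/20*a_Y + 1/4*a_Z + 1/5*a_W + 3/10*a_U + 1/10*a_V
  a_W = 0*a_X + 3/20*a_Y + 3/20*a_Z + 1/20*a_W + 1/4*a_U + 2/5*a_V
  a_U = 3/10*a_X + 1/4*a_Y + 3/20*a_Z + 3/20*a_W + 0*a_U + 3/20*a_V

Substituting a_X = 1 and a_V = 0, rearrange to (I - Q) a = r where r[i] = P(i -> X):
  [19/20, -3/20, -7/20, -1/20] . (a_Y, a_Z, a_W, a_U) = 7/20
  [-1/20, 3/4, -1/5, -3/10] . (a_Y, a_Z, a_W, a_U) = 1/10
  [-3/20, -3/20, 19/20, -1/4] . (a_Y, a_Z, a_W, a_U) = 0
  [-1/4, -3/20, -3/20, 1] . (a_Y, a_Z, a_W, a_U) = 3/10

Solving yields:
  a_Y = 14927/25170
  a_Z = 36691/75510
  a_W = 1343/4195
  a_U = 7163/12585

Starting state is W, so the absorption probability is a_W = 1343/4195.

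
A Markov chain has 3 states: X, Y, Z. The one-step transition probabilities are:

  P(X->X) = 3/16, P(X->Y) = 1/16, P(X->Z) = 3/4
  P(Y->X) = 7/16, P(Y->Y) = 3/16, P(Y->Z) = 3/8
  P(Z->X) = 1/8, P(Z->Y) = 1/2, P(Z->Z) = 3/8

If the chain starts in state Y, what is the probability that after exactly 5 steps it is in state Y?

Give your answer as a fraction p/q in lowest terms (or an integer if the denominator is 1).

Answer: 78603/262144

Derivation:
Computing P^5 by repeated multiplication:
P^1 =
  X: [3/16, 1/16, 3/4]
  Y: [7/16, 3/16, 3/8]
  Z: [1/8, 1/2, 3/8]
P^2 =
  X: [5/32, 51/128, 57/128]
  Y: [27/128, 1/4, 69/128]
  Z: [37/128, 37/128, 27/64]
P^3 =
  X: [531/2048, 629/2048, 111/256]
  Y: [443/2048, 675/2048, 465/1024]
  Z: [239/1024, 145/512, 495/1024]
P^4 =
  X: [1943/8192, 4761/16384, 7737/16384]
  Y: [3957/16384, 2477/8192, 7473/16384]
  Z: [3737/16384, 5069/16384, 3789/8192]
P^5 =
  X: [60459/262144, 80065/262144, 30405/65536]
  Y: [61495/262144, 78603/262144, 61023/131072]
  Z: [30925/131072, 4973/16384, 60363/131072]

(P^5)[Y -> Y] = 78603/262144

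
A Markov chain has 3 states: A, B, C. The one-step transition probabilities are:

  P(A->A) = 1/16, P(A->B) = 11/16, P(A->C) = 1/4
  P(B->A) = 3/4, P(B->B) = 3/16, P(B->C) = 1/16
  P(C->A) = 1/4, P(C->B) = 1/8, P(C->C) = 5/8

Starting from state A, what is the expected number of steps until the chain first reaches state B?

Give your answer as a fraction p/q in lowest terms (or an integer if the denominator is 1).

Answer: 80/37

Derivation:
Let h_i = expected steps to first reach B from state i.
Boundary: h_B = 0.
First-step equations for the other states:
  h_A = 1 + 1/16*h_A + 11/16*h_B + 1/4*h_C
  h_C = 1 + 1/4*h_A + 1/8*h_B + 5/8*h_C

Substituting h_B = 0 and rearranging gives the linear system (I - Q) h = 1:
  [15/16, -1/4] . (h_A, h_C) = 1
  [-1/4, 3/8] . (h_A, h_C) = 1

Solving yields:
  h_A = 80/37
  h_C = 152/37

Starting state is A, so the expected hitting time is h_A = 80/37.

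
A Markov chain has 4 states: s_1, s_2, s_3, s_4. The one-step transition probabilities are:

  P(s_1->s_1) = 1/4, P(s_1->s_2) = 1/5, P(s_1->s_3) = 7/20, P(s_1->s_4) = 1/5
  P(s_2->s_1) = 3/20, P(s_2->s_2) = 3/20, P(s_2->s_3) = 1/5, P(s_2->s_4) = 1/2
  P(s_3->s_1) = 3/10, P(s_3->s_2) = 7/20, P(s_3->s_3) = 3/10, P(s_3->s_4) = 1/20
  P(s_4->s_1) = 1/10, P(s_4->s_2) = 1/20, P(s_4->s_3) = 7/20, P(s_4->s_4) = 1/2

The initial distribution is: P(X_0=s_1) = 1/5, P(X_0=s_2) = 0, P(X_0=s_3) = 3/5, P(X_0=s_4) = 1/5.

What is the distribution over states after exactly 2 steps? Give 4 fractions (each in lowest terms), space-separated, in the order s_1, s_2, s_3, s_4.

Propagating the distribution step by step (d_{t+1} = d_t * P):
d_0 = (s_1=1/5, s_2=0, s_3=3/5, s_4=1/5)
  d_1[s_1] = 1/5*1/4 + 0*3/20 + 3/5*3/10 + 1/5*1/10 = 1/4
  d_1[s_2] = 1/5*1/5 + 0*3/20 + 3/5*7/20 + 1/5*1/20 = 13/50
  d_1[s_3] = 1/5*7/20 + 0*1/5 + 3/5*3/10 + 1/5*7/20 = 8/25
  d_1[s_4] = 1/5*1/5 + 0*1/2 + 3/5*1/20 + 1/5*1/2 = 17/100
d_1 = (s_1=1/4, s_2=13/50, s_3=8/25, s_4=17/100)
  d_2[s_1] = 1/4*1/4 + 13/50*3/20 + 8/25*3/10 + 17/100*1/10 = 429/2000
  d_2[s_2] = 1/4*1/5 + 13/50*3/20 + 8/25*7/20 + 17/100*1/20 = 419/2000
  d_2[s_3] = 1/4*7/20 + 13/50*1/5 + 8/25*3/10 + 17/100*7/20 = 59/200
  d_2[s_4] = 1/4*1/5 + 13/50*1/2 + 8/25*1/20 + 17/100*1/2 = 281/1000
d_2 = (s_1=429/2000, s_2=419/2000, s_3=59/200, s_4=281/1000)

Answer: 429/2000 419/2000 59/200 281/1000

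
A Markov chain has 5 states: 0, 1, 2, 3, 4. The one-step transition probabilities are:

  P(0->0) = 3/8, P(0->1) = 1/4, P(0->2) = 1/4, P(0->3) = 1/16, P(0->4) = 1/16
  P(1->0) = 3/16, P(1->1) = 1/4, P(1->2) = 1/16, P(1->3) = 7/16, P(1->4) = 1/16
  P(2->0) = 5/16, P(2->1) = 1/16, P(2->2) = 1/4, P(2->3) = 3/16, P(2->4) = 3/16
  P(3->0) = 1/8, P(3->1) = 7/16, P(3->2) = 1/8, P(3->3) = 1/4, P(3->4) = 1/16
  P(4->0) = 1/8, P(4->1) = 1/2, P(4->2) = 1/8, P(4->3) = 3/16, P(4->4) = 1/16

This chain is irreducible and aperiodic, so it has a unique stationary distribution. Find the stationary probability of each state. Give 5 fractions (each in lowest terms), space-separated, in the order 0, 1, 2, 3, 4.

Answer: 11203/48836 7021/24418 3787/24418 6009/24418 3999/48836

Derivation:
The stationary distribution satisfies pi = pi * P, i.e.:
  pi_0 = 3/8*pi_0 + 3/16*pi_1 + 5/16*pi_2 + 1/8*pi_3 + 1/8*pi_4
  pi_1 = 1/4*pi_0 + 1/4*pi_1 + 1/16*pi_2 + 7/16*pi_3 + 1/2*pi_4
  pi_2 = 1/4*pi_0 + 1/16*pi_1 + 1/4*pi_2 + 1/8*pi_3 + 1/8*pi_4
  pi_3 = 1/16*pi_0 + 7/16*pi_1 + 3/16*pi_2 + 1/4*pi_3 + 3/16*pi_4
  pi_4 = 1/16*pi_0 + 1/16*pi_1 + 3/16*pi_2 + 1/16*pi_3 + 1/16*pi_4
with normalization: pi_0 + pi_1 + pi_2 + pi_3 + pi_4 = 1.

Using the first 4 balance equations plus normalization, the linear system A*pi = b is:
  [-5/8, 3/16, 5/16, 1/8, 1/8] . pi = 0
  [1/4, -3/4, 1/16, 7/16, 1/2] . pi = 0
  [1/4, 1/16, -3/4, 1/8, 1/8] . pi = 0
  [1/16, 7/16, 3/16, -3/4, 3/16] . pi = 0
  [1, 1, 1, 1, 1] . pi = 1

Solving yields:
  pi_0 = 11203/48836
  pi_1 = 7021/24418
  pi_2 = 3787/24418
  pi_3 = 6009/24418
  pi_4 = 3999/48836

Verification (pi * P):
  11203/48836*3/8 + 7021/24418*3/16 + 3787/24418*5/16 + 6009/24418*1/8 + 3999/48836*1/8 = 11203/48836 = pi_0  (ok)
  11203/48836*1/4 + 7021/24418*1/4 + 3787/24418*1/16 + 6009/24418*7/16 + 3999/48836*1/2 = 7021/24418 = pi_1  (ok)
  11203/48836*1/4 + 7021/24418*1/16 + 3787/24418*1/4 + 6009/24418*1/8 + 3999/48836*1/8 = 3787/24418 = pi_2  (ok)
  11203/48836*1/16 + 7021/24418*7/16 + 3787/24418*3/16 + 6009/24418*1/4 + 3999/48836*3/16 = 6009/24418 = pi_3  (ok)
  11203/48836*1/16 + 7021/24418*1/16 + 3787/24418*3/16 + 6009/24418*1/16 + 3999/48836*1/16 = 3999/48836 = pi_4  (ok)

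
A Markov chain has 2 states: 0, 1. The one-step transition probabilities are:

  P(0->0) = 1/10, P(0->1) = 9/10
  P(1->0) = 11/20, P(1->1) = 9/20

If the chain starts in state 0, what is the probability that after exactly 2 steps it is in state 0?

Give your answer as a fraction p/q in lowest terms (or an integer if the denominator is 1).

Answer: 101/200

Derivation:
Computing P^2 by repeated multiplication:
P^1 =
  0: [1/10, 9/10]
  1: [11/20, 9/20]
P^2 =
  0: [101/200, 99/200]
  1: [121/400, 279/400]

(P^2)[0 -> 0] = 101/200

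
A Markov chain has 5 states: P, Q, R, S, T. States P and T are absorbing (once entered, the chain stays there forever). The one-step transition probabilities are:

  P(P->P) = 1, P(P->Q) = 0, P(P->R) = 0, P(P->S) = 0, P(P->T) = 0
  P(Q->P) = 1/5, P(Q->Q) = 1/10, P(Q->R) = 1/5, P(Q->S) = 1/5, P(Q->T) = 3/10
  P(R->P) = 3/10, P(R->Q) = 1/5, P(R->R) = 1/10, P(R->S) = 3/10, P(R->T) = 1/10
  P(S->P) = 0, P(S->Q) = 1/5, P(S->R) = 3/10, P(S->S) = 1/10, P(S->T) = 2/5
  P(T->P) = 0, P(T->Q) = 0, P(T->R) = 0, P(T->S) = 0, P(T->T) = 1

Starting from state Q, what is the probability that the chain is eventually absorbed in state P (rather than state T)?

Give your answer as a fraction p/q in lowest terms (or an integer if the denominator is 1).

Let a_i = P(absorbed in P | start in state i).
Boundary conditions: a_P = 1, a_T = 0.
For each transient state i, a_i = sum_j P(i->j) * a_j:
  a_Q = 1/5*a_P + 1/10*a_Q + 1/5*a_R + 1/5*a_S + 3/10*a_T
  a_R = 3/10*a_P + 1/5*a_Q + 1/10*a_R + 3/10*a_S + 1/10*a_T
  a_S = 0*a_P + 1/5*a_Q + 3/10*a_R + 1/10*a_S + 2/5*a_T

Substituting a_P = 1 and a_T = 0, rearrange to (I - Q) a = r where r[i] = P(i -> P):
  [9/10, -1/5, -1/5] . (a_Q, a_R, a_S) = 1/5
  [-1/5, 9/10, -3/10] . (a_Q, a_R, a_S) = 3/10
  [-1/5, -3/10, 9/10] . (a_Q, a_R, a_S) = 0

Solving yields:
  a_Q = 9/23
  a_R = 93/184
  a_S = 47/184

Starting state is Q, so the absorption probability is a_Q = 9/23.

Answer: 9/23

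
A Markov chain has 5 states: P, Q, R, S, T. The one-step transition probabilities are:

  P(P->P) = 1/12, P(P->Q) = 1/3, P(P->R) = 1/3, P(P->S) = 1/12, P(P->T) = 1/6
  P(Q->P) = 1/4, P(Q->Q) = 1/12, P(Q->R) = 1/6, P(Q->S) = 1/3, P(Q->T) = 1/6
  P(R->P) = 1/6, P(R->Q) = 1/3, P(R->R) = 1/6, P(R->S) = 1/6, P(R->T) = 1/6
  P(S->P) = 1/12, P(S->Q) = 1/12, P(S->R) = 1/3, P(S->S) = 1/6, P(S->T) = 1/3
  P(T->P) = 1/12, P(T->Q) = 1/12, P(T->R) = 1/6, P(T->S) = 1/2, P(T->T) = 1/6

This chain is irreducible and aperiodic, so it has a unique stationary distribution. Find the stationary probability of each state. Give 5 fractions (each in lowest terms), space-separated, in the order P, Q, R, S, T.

Answer: 5/38 119/684 79/342 29/114 143/684

Derivation:
The stationary distribution satisfies pi = pi * P, i.e.:
  pi_P = 1/12*pi_P + 1/4*pi_Q + 1/6*pi_R + 1/12*pi_S + 1/12*pi_T
  pi_Q = 1/3*pi_P + 1/12*pi_Q + 1/3*pi_R + 1/12*pi_S + 1/12*pi_T
  pi_R = 1/3*pi_P + 1/6*pi_Q + 1/6*pi_R + 1/3*pi_S + 1/6*pi_T
  pi_S = 1/12*pi_P + 1/3*pi_Q + 1/6*pi_R + 1/6*pi_S + 1/2*pi_T
  pi_T = 1/6*pi_P + 1/6*pi_Q + 1/6*pi_R + 1/3*pi_S + 1/6*pi_T
with normalization: pi_P + pi_Q + pi_R + pi_S + pi_T = 1.

Using the first 4 balance equations plus normalization, the linear system A*pi = b is:
  [-11/12, 1/4, 1/6, 1/12, 1/12] . pi = 0
  [1/3, -11/12, 1/3, 1/12, 1/12] . pi = 0
  [1/3, 1/6, -5/6, 1/3, 1/6] . pi = 0
  [1/12, 1/3, 1/6, -5/6, 1/2] . pi = 0
  [1, 1, 1, 1, 1] . pi = 1

Solving yields:
  pi_P = 5/38
  pi_Q = 119/684
  pi_R = 79/342
  pi_S = 29/114
  pi_T = 143/684

Verification (pi * P):
  5/38*1/12 + 119/684*1/4 + 79/342*1/6 + 29/114*1/12 + 143/684*1/12 = 5/38 = pi_P  (ok)
  5/38*1/3 + 119/684*1/12 + 79/342*1/3 + 29/114*1/12 + 143/684*1/12 = 119/684 = pi_Q  (ok)
  5/38*1/3 + 119/684*1/6 + 79/342*1/6 + 29/114*1/3 + 143/684*1/6 = 79/342 = pi_R  (ok)
  5/38*1/12 + 119/684*1/3 + 79/342*1/6 + 29/114*1/6 + 143/684*1/2 = 29/114 = pi_S  (ok)
  5/38*1/6 + 119/684*1/6 + 79/342*1/6 + 29/114*1/3 + 143/684*1/6 = 143/684 = pi_T  (ok)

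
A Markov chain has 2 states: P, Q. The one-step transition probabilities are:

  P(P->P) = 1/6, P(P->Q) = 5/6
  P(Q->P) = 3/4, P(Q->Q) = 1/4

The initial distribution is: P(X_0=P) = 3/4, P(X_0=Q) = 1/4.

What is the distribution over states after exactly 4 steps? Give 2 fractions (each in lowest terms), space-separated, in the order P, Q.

Answer: 13981/27648 13667/27648

Derivation:
Propagating the distribution step by step (d_{t+1} = d_t * P):
d_0 = (P=3/4, Q=1/4)
  d_1[P] = 3/4*1/6 + 1/4*3/4 = 5/16
  d_1[Q] = 3/4*5/6 + 1/4*1/4 = 11/16
d_1 = (P=5/16, Q=11/16)
  d_2[P] = 5/16*1/6 + 11/16*3/4 = 109/192
  d_2[Q] = 5/16*5/6 + 11/16*1/4 = 83/192
d_2 = (P=109/192, Q=83/192)
  d_3[P] = 109/192*1/6 + 83/192*3/4 = 965/2304
  d_3[Q] = 109/192*5/6 + 83/192*1/4 = 1339/2304
d_3 = (P=965/2304, Q=1339/2304)
  d_4[P] = 965/2304*1/6 + 1339/2304*3/4 = 13981/27648
  d_4[Q] = 965/2304*5/6 + 1339/2304*1/4 = 13667/27648
d_4 = (P=13981/27648, Q=13667/27648)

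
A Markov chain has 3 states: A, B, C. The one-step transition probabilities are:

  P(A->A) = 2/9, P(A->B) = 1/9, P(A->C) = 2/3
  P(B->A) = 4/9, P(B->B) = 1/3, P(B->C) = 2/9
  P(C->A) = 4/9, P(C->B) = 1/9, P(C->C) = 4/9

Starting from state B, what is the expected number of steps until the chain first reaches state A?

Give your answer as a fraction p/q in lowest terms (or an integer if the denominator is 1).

Answer: 9/4

Derivation:
Let h_i = expected steps to first reach A from state i.
Boundary: h_A = 0.
First-step equations for the other states:
  h_B = 1 + 4/9*h_A + 1/3*h_B + 2/9*h_C
  h_C = 1 + 4/9*h_A + 1/9*h_B + 4/9*h_C

Substituting h_A = 0 and rearranging gives the linear system (I - Q) h = 1:
  [2/3, -2/9] . (h_B, h_C) = 1
  [-1/9, 5/9] . (h_B, h_C) = 1

Solving yields:
  h_B = 9/4
  h_C = 9/4

Starting state is B, so the expected hitting time is h_B = 9/4.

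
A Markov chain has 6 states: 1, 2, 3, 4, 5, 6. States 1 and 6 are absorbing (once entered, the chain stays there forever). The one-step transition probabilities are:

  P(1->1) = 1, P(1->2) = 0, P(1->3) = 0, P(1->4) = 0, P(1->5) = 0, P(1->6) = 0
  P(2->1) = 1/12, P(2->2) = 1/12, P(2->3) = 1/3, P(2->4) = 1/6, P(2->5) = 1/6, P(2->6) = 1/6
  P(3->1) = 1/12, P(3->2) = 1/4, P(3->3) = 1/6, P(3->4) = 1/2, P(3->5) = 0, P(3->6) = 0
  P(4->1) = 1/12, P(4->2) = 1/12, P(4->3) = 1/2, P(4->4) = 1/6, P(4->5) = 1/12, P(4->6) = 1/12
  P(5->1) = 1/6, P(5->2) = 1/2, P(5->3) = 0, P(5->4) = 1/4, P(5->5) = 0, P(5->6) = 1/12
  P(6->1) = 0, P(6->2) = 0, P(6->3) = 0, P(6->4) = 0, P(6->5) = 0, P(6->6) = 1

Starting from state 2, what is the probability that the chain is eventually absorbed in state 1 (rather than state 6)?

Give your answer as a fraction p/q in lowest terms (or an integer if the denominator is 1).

Answer: 1159/2277

Derivation:
Let a_i = P(absorbed in 1 | start in state i).
Boundary conditions: a_1 = 1, a_6 = 0.
For each transient state i, a_i = sum_j P(i->j) * a_j:
  a_2 = 1/12*a_1 + 1/12*a_2 + 1/3*a_3 + 1/6*a_4 + 1/6*a_5 + 1/6*a_6
  a_3 = 1/12*a_1 + 1/4*a_2 + 1/6*a_3 + 1/2*a_4 + 0*a_5 + 0*a_6
  a_4 = 1/12*a_1 + 1/12*a_2 + 1/2*a_3 + 1/6*a_4 + 1/12*a_5 + 1/12*a_6
  a_5 = 1/6*a_1 + 1/2*a_2 + 0*a_3 + 1/4*a_4 + 0*a_5 + 1/12*a_6

Substituting a_1 = 1 and a_6 = 0, rearrange to (I - Q) a = r where r[i] = P(i -> 1):
  [11/12, -1/3, -1/6, -1/6] . (a_2, a_3, a_4, a_5) = 1/12
  [-1/4, 5/6, -1/2, 0] . (a_2, a_3, a_4, a_5) = 1/12
  [-1/12, -1/2, 5/6, -1/12] . (a_2, a_3, a_4, a_5) = 1/12
  [-1/2, 0, -1/4, 1] . (a_2, a_3, a_4, a_5) = 1/6

Solving yields:
  a_2 = 1159/2277
  a_3 = 149/253
  a_4 = 116/207
  a_5 = 142/253

Starting state is 2, so the absorption probability is a_2 = 1159/2277.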